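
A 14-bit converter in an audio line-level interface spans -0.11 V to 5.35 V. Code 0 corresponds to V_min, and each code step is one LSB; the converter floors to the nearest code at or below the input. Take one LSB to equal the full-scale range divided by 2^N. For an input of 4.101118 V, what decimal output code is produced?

Range = 5.35 − (-0.11) = 5.46 V. LSB = 5.46 V / 2^14 ≈ 333.3 µV.
(V_in − V_min) × 2^14/range = (4.101118 − (-0.11)) × 16384/5.46 = 12636.439.
Floor → code = 12636.

12636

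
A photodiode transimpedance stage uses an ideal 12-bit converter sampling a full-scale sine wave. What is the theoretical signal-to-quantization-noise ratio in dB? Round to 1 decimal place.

For an ideal N-bit converter with full-scale sine input, SNR = 6.02 N + 1.76 dB. SNR = 6.02 × 12 + 1.76 = 72.24 + 1.76 = 74.00 dB.

74.0 dB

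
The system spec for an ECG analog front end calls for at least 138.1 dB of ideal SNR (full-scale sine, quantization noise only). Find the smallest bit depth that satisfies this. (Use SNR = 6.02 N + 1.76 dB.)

23 bits

Required N = ⌈(138.1 − 1.76)/6.02⌉ = ⌈22.648⌉ = 23.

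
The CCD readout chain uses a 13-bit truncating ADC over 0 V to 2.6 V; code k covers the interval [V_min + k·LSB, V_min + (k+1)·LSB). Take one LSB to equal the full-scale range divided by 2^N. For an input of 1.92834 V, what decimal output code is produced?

6075

Full-scale range = 2.6 V. LSB = 2.6 V / 2^13 ≈ 317.4 µV.
code = ⌊(V_in − V_min)/LSB⌋ = ⌊(V_in − V_min) × 2^13 / range⌋
     = ⌊(1.92834 − (0)) × 8192 / 2.6⌋ = ⌊1.92834 × 8192/2.6⌋
     = ⌊6075.754⌋ = 6075.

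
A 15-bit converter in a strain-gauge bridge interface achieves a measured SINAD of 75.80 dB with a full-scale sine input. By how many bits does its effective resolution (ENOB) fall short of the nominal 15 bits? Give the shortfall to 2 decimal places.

2.70 bits

Effective bits = (75.80 − 1.76)/6.02 = 12.2990.
Shortfall = 15 − 12.2990 = 2.7010 bits.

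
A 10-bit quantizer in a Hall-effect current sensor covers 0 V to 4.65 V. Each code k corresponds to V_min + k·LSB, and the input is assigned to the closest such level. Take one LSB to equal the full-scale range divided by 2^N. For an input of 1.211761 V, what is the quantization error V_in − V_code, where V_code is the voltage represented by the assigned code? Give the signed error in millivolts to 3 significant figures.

−0.690 mV

V_FS = 4.65 V. LSB = 4.65 V / 2^10 ≈ 4.541 mV.
(V_in − V_min)/LSB = (1.211761 − (0)) × 1024/4.65 = 266.8480 → nearest code k = 267.
Reconstructed level: 0 + 267 × 4.65/1024 V = 1.212451172 V.
e = 1.211761 − (1.212451172) = −0.690 mV.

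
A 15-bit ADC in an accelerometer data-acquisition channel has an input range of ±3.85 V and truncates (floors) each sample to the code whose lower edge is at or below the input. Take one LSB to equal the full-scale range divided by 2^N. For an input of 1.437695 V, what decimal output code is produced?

22502

Span: 3.85 V − (-3.85 V) = 7.7 V. LSB = 7.7 V / 2^15 ≈ 235.0 µV.
V_in − V_min = 1.437695 − (-3.85) = 5.287695 V.
Divide by LSB: 5.287695 × 32768/7.7 = 22502.2324.
Truncating gives code 22502.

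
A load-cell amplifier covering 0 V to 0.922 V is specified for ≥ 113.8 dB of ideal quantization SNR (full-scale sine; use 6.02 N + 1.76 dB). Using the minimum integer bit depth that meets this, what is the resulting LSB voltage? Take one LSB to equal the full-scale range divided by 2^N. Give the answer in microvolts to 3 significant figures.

1.76 µV

Span = 0.922 V.
Solving 6.02 N ≥ 113.8 − 1.76: N ≥ 18.611. Round up → N = 19.
Step size = 0.922/524288 V = 1.76 µV.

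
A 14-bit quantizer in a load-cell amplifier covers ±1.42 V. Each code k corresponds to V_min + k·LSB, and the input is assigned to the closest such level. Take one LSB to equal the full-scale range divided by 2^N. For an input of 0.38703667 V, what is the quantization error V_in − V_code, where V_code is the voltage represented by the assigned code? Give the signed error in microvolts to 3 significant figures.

−31.2 µV

Range = 1.42 − (-1.42) = 2.84 V. LSB = 2.84 V / 2^14 ≈ 173.3 µV.
(V_in − V_min)/LSB = (0.38703667 − (-1.42)) × 16384/2.84 = 10424.8200 → nearest code k = 10425.
Reconstructed level: -1.42 + 10425 × 2.84/16384 V = 0.38706787109 V.
e = 0.38703667 − (0.38706787109) = −31.2 µV.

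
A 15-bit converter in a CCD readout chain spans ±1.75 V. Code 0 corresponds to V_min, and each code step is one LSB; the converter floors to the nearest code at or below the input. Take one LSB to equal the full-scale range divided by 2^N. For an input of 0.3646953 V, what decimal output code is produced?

Full-scale range = 1.75 V − (-1.75 V) = 3.5 V. LSB = 3.5 V / 2^15 ≈ 106.8 µV.
(V_in − V_min) × 2^15/range = (0.3646953 − (-1.75)) × 32768/3.5 = 19798.382.
Floor → code = 19798.

19798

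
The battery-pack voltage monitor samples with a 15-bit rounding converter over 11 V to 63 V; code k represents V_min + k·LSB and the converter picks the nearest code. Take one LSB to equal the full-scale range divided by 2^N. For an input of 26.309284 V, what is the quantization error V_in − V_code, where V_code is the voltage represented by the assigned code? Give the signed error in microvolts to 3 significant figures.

Full-scale range = 63 V − (11 V) = 52 V. LSB = 52 V / 2^15 ≈ 1.587 mV.
Position in LSBs: (26.309284 − (11)) × 32768/52 = 9647.2042; rounding gives k = 9647.
V_code = 11 + (9647/32768) × 52 = 26.308959961 V.
V_in − V_code = 26.309284 − (26.308959961) = +324 µV.

+324 µV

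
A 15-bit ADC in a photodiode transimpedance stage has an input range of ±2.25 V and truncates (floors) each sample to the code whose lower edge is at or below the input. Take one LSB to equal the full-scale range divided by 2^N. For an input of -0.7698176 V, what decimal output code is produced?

Range = 2.25 − (-2.25) = 4.5 V. LSB = 4.5 V / 2^15 ≈ 137.3 µV.
V_in − V_min = -0.7698176 − (-2.25) = 1.4801824 V.
Divide by LSB: 1.4801824 × 32768/4.5 = 10778.3593.
Truncating gives code 10778.

10778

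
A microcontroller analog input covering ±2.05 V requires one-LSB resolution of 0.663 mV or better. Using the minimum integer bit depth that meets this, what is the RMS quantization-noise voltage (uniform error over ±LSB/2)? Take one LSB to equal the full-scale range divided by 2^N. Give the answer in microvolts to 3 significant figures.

144 µV

The full-scale span is 2.05 − (-2.05) = 4.1 V.
Required number of levels: 4.1/0.663 mV = 6184.0; smallest N with 2^N ≥ that is 13.
Step size = 4.1/8192 V = 0.50049 mV.
σ_q = LSB/√12 = 0.50049 mV/3.4641 = 144 µV.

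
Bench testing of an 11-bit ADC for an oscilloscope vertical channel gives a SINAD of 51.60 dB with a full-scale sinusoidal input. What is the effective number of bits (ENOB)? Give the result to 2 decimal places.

8.28 bits

ENOB = (SINAD − 1.76) / 6.02 = (51.60 − 1.76) / 6.02 = 49.84 / 6.02 = 8.2791.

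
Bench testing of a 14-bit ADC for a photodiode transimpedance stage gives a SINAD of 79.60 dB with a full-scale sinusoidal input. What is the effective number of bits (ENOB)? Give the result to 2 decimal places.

12.93 bits

(79.60 − 1.76) / 6.02 = 77.84/6.02 = 12.9302 effective bits.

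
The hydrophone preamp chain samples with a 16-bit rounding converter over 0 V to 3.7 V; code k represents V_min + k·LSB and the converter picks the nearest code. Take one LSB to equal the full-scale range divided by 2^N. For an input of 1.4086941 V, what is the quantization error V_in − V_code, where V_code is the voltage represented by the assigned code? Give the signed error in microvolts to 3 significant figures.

+22.5 µV

V_FS = 3.7 V. LSB = 3.7 V / 2^16 ≈ 56.46 µV.
Position in LSBs: (1.4086941 − (0)) × 65536/3.7 = 24951.3991; rounding gives k = 24951.
V_code = 0 + (24951/65536) × 3.7 = 1.4086715698 V.
e = 1.4086941 − (1.4086715698) = +22.5 µV.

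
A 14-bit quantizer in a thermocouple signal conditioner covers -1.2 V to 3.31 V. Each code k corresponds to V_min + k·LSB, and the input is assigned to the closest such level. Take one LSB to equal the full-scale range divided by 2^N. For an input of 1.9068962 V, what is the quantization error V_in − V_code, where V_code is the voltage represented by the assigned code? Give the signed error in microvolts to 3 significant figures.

−60.0 µV

The full-scale span is 3.31 − (-1.2) = 4.51 V. LSB = 4.51 V / 2^14 ≈ 275.3 µV.
Position in LSBs: (1.9068962 − (-1.2)) × 16384/4.51 = 11286.7821; rounding gives k = 11287.
Reconstructed level: -1.2 + 11287 × 4.51/16384 V = 1.9069561768 V.
V_in − V_code = 1.9068962 − (1.9069561768) = −60.0 µV.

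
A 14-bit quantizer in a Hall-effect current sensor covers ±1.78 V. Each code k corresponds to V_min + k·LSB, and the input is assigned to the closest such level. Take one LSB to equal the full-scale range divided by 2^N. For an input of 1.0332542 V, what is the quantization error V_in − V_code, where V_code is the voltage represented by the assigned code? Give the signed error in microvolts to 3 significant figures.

+63.3 µV

Span: 1.78 V − (-1.78 V) = 3.56 V. LSB = 3.56 V / 2^14 ≈ 217.3 µV.
(1.0332542 − (-1.78)) / LSB = 2.8132542 × 16384/3.56 = 12947.2912. Nearest integer: k = 12947.
V_code = V_min + k × range/2^14 = -1.78 + 12947 × 3.56/16384 = 1.0331909180 V.
V_in − V_code = 1.0332542 − (1.0331909180) = +63.3 µV.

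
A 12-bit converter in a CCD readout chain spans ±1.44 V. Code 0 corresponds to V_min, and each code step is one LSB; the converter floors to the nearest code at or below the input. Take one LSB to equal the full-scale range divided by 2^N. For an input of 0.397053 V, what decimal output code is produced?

Range = 1.44 − (-1.44) = 2.88 V. LSB = 2.88 V / 2^12 ≈ 0.7031 mV.
V_in − V_min = 0.397053 − (-1.44) = 1.837053 V.
Divide by LSB: 1.837053 × 4096/2.88 = 2612.6976.
Truncating gives code 2612.

2612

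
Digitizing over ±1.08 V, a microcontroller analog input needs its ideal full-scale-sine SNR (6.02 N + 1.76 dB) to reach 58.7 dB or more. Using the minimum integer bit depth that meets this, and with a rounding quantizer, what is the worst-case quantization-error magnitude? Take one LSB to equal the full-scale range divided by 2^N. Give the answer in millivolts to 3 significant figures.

1.05 mV

Full-scale range = 1.08 V − (-1.08 V) = 2.16 V.
6.02 N + 1.76 ≥ 58.7 gives N ≥ 9.458, so the minimum integer is 10.
Step size = 2.16/1024 V = 2.1094 mV.
Max error for round-to-nearest is LSB/2 = 1.05 mV.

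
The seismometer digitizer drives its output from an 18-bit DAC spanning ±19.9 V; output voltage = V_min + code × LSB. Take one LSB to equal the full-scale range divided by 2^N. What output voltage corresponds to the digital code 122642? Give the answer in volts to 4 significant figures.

The full-scale span is 19.9 − (-19.9) = 39.8 V. LSB = 39.8 V / 2^18.
V_out = V_min + code × LSB = -19.9 V + 122642 × 39.8 V / 262144
      = -19.9 V + 18.6201 V = -1.27988 V.

-1.280 V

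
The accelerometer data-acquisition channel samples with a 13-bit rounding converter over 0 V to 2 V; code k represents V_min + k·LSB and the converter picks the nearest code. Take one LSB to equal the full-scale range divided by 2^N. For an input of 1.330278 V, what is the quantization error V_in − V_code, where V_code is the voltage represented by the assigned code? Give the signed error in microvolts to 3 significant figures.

Range is 2 V. LSB = 2 V / 2^13 ≈ 244.1 µV.
Position in LSBs: (1.330278 − (0)) × 8192/2 = 5448.8187; rounding gives k = 5449.
Reconstructed level: 0 + 5449 × 2/8192 V = 1.330322266 V.
V_in − V_code = 1.330278 − (1.330322266) = −44.3 µV.

−44.3 µV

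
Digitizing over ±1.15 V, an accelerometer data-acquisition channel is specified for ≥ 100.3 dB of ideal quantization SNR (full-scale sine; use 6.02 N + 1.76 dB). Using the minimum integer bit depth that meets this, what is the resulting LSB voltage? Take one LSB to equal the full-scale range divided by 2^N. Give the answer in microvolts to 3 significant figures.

17.5 µV

Full-scale range = 1.15 V − (-1.15 V) = 2.3 V.
Required N = ⌈(100.3 − 1.76)/6.02⌉ = ⌈16.369⌉ = 17.
LSB = 2.3 V ÷ 2^17 = 2.3/131072 V = 17.5 µV.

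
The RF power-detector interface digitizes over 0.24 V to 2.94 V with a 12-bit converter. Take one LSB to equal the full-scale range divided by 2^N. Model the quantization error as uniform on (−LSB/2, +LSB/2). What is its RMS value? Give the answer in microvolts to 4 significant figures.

The full-scale span is 2.94 − (0.24) = 2.7 V.
LSB = 2.7 V ÷ 2^12 = 2.7/4096 V = 0.659180 mV.
For a uniform distribution on [−LSB/2, +LSB/2], V_rms = LSB/√12 = 0.659180 mV/3.4641 = 190.3 µV.

190.3 µV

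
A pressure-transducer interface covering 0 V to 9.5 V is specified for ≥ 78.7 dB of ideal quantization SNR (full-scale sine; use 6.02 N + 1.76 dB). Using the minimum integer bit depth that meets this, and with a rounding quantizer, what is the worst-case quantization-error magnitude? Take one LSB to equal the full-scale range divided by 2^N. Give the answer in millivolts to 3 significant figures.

0.580 mV

V_FS = 9.5 V.
Required N = ⌈(78.7 − 1.76)/6.02⌉ = ⌈12.781⌉ = 13.
Step size = 9.5/8192 V = 1.1597 mV.
Half an LSB is 0.580 mV.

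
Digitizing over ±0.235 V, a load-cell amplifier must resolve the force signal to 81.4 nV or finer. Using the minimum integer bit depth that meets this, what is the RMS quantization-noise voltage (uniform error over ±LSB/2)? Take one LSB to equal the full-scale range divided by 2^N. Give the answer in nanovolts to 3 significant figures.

16.2 nV

Full-scale range = 0.235 V − (-0.235 V) = 0.47 V.
0.47 V / 81.4 nV = 5.774e6. Since 2^22 = 4194304 and 2^23 = 8388608, N = 23.
One LSB is 0.47 V / 8388608 = 56.028 nV.
V_rms = LSB/√12 = 16.2 nV.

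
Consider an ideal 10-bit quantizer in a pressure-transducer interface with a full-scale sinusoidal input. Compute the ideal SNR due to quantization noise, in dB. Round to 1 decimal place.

62.0 dB

For an ideal N-bit converter with full-scale sine input, SNR = 6.02 N + 1.76 dB. SNR = 6.02 × 10 + 1.76 = 60.20 + 1.76 = 61.96 dB.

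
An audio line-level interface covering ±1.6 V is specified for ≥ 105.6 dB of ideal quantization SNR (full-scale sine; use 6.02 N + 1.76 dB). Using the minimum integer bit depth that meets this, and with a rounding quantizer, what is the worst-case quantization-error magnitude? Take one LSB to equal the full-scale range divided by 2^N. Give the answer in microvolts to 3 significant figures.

The full-scale span is 1.6 − (-1.6) = 3.2 V.
Solving 6.02 N ≥ 105.6 − 1.76: N ≥ 17.249. Round up → N = 18.
Step size = 3.2/262144 V = 12.207 µV.
Half an LSB is 6.10 µV.

6.10 µV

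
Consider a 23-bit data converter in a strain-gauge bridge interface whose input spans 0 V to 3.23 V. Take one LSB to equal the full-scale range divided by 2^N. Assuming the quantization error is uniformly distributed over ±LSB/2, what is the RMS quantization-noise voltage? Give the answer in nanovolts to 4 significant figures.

111.2 nV

Span = 3.23 V.
LSB = 3.23 V / 2^23 = 385.046 nV.
σ_q = LSB/√12 = 385.046 nV/3.4641 = 111.2 nV.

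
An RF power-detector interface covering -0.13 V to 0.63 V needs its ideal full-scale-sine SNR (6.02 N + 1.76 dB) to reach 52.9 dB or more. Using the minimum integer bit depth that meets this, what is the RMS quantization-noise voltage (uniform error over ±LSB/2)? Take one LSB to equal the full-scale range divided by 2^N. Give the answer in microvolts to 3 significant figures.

429 µV

Span: 0.63 V − (-0.13 V) = 0.76 V.
Required N = ⌈(52.9 − 1.76)/6.02⌉ = ⌈8.495⌉ = 9.
One LSB is 0.76 V / 512 = 1.4844 mV.
σ_q = LSB/√12 = 1.4844 mV/3.4641 = 429 µV.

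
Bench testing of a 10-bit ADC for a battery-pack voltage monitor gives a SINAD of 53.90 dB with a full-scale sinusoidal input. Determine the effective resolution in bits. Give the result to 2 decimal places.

Inverting SNR = 6.02 N + 1.76: N_eff = (53.90 − 1.76)/6.02 = 8.6611.

8.66 bits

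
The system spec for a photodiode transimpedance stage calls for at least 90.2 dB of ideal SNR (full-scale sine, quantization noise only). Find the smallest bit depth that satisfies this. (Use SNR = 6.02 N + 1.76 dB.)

Required N = ⌈(90.2 − 1.76)/6.02⌉ = ⌈14.691⌉ = 15.

15 bits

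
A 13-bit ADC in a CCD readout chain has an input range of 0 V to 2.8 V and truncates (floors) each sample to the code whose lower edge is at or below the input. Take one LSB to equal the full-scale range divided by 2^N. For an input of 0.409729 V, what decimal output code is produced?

Span = 2.8 V. LSB = 2.8 V / 2^13 ≈ 341.8 µV.
V_in − V_min = 0.409729 − (0) = 0.409729 V.
Divide by LSB: 0.409729 × 8192/2.8 = 1198.7500.
Truncating gives code 1198.

1198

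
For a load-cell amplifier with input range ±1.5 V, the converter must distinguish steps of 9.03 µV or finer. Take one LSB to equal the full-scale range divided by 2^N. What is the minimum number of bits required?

The full-scale span is 1.5 − (-1.5) = 3 V.
Levels needed ≥ 3/9.03 µV = 332200. 2^19 = 524288 suffices, so N_min = 19.

19 bits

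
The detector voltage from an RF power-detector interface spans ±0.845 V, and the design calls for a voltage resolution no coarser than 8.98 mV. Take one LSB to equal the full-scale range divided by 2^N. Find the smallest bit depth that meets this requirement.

8 bits

Range = 0.845 − (-0.845) = 1.69 V.
Levels needed ≥ 1.69/8.98 mV = 188.2. 2^8 = 256 suffices, so N_min = 8.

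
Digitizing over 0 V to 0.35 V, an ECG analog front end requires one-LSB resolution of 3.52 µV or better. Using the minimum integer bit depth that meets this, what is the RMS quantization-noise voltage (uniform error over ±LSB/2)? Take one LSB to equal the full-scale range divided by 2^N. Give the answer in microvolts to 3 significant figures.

Full-scale range = 0.35 V.
0.35 V / 3.52 µV = 99430. Since 2^16 = 65536 and 2^17 = 131072, N = 17.
LSB = 0.35 V / 2^17 = 2.6703 µV.
σ_q = LSB/√12 = 2.6703 µV/3.4641 = 0.771 µV.

0.771 µV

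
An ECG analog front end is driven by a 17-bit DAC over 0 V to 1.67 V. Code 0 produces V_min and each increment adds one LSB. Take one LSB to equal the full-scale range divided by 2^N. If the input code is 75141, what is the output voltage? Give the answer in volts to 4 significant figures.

V_FS = 1.67 V. LSB = 1.67 V / 2^17.
Output = V_min + (75141/131072) × range = 0 + 0.573280 × 1.67 V
      = 0 + 0.957378 = 0.957378 V.

0.9574 V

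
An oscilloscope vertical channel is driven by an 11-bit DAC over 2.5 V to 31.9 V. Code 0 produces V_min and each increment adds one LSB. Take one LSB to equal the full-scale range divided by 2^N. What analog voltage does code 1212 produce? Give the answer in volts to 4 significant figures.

19.90 V

Span: 31.9 V − (2.5 V) = 29.4 V. LSB = 29.4 V / 2^11.
V_out = V_min + code × LSB = 2.5 V + 1212 × 29.4 V / 2048
      = 2.5 + 17.3988 = 19.8988 V.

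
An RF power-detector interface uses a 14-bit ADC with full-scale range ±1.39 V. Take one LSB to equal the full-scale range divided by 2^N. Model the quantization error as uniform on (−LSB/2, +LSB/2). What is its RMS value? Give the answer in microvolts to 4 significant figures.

48.98 µV

Span: 1.39 V − (-1.39 V) = 2.78 V.
LSB = 2.78 V ÷ 2^14 = 2.78/16384 V = 169.678 µV.
σ_q = LSB/√12 = 169.678 µV/3.4641 = 48.98 µV.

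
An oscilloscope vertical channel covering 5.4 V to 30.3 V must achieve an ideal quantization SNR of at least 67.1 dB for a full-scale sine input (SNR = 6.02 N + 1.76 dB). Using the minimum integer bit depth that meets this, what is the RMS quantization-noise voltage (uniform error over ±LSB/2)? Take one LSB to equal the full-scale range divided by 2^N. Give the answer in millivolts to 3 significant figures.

The full-scale span is 30.3 − (5.4) = 24.9 V.
Solving 6.02 N ≥ 67.1 − 1.76: N ≥ 10.854. Round up → N = 11.
LSB = 24.9 V ÷ 2^11 = 24.9/2048 V = 12.158 mV.
σ_q = LSB/√12 = 12.158 mV/3.4641 = 3.51 mV.

3.51 mV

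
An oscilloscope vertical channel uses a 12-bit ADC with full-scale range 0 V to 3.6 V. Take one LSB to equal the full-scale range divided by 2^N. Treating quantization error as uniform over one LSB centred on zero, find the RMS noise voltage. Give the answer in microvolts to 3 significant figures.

254 µV

Span = 3.6 V.
One LSB is 3.6 V / 4096 = 0.87891 mV.
σ_q = LSB/√12 = 0.87891 mV/3.4641 = 254 µV.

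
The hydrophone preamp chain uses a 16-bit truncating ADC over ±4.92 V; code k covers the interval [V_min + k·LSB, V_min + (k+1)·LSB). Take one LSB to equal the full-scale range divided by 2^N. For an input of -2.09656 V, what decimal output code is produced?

18804

The full-scale span is 4.92 − (-4.92) = 9.84 V. LSB = 9.84 V / 2^16 ≈ 150.1 µV.
V_in − V_min = -2.09656 − (-4.92) = 2.82344 V.
Divide by LSB: 2.82344 × 65536/9.84 = 18804.5695.
Truncating gives code 18804.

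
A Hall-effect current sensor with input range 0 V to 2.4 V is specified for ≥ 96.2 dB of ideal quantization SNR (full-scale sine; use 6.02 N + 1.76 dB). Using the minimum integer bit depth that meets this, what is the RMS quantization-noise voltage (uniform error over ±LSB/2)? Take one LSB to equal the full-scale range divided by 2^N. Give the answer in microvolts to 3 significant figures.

10.6 µV

Range is 2.4 V.
Solving 6.02 N ≥ 96.2 − 1.76: N ≥ 15.688. Round up → N = 16.
One LSB is 2.4 V / 65536 = 36.621 µV.
RMS noise = LSB/√12 = 10.6 µV.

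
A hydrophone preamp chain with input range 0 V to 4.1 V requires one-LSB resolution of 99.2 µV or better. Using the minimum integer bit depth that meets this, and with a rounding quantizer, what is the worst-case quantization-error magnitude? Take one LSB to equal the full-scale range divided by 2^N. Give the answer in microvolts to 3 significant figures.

31.3 µV

Range is 4.1 V.
Need 2^N ≥ 4.1 V / 99.2 µV = 41330 → N_min = 16.
One LSB is 4.1 V / 65536 = 62.561 µV.
Max error for round-to-nearest is LSB/2 = 31.3 µV.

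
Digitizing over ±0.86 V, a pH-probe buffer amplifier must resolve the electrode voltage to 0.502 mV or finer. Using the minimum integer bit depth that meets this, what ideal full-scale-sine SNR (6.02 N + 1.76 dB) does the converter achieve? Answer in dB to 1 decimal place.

Range = 0.86 − (-0.86) = 1.72 V.
Levels needed ≥ 1.72/0.502 mV = 3426. 2^12 = 4096 suffices, so N_min = 12.
SNR = 6.02 × 12 + 1.76 = 74.00 dB.

74.0 dB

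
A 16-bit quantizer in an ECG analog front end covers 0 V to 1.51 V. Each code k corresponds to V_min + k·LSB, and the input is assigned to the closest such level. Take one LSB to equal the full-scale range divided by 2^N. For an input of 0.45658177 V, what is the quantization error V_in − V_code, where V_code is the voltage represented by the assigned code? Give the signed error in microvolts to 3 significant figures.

Full-scale range = 1.51 V. LSB = 1.51 V / 2^16 ≈ 23.04 µV.
(V_in − V_min)/LSB = (0.45658177 − (0)) × 65536/1.51 = 19816.2536 → nearest code k = 19816.
V_code = 0 + (19816/65536) × 1.51 = 0.45657592773 V.
V_in − V_code = 0.45658177 − (0.45657592773) = +5.84 µV.

+5.84 µV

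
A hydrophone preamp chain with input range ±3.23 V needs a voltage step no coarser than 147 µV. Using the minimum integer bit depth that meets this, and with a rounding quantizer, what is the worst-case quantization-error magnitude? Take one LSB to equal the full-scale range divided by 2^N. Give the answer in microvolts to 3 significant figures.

49.3 µV

The full-scale span is 3.23 − (-3.23) = 6.46 V.
Need 2^N ≥ 6.46 V / 147 µV = 43950 → N_min = 16.
LSB = 6.46 V ÷ 2^16 = 6.46/65536 V = 98.572 µV.
Half an LSB is 49.3 µV.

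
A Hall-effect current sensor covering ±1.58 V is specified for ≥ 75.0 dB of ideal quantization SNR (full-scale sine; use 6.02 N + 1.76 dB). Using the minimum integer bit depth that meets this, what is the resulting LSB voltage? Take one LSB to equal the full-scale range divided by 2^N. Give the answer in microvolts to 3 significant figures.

Full-scale range = 1.58 V − (-1.58 V) = 3.16 V.
6.02 N + 1.76 ≥ 75.0 gives N ≥ 12.166, so the minimum integer is 13.
Step size = 3.16/8192 V = 386 µV.

386 µV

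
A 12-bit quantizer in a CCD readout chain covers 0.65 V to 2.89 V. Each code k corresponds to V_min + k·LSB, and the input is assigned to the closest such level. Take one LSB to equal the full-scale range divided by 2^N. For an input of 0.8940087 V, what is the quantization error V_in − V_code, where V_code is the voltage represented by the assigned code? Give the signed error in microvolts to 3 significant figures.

+102 µV

Range = 2.89 − (0.65) = 2.24 V. LSB = 2.24 V / 2^12 ≈ 0.5469 mV.
Position in LSBs: (0.8940087 − (0.65)) × 4096/2.24 = 446.1873; rounding gives k = 446.
Reconstructed level: 0.65 + 446 × 2.24/4096 V = 0.8939062500 V.
e = 0.8940087 − (0.8939062500) = +102 µV.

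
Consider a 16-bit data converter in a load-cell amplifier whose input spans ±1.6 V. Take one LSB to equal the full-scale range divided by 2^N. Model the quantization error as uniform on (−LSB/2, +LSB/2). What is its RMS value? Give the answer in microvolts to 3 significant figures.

14.1 µV

Range = 1.6 − (-1.6) = 3.2 V.
LSB = 3.2 V ÷ 2^16 = 3.2/65536 V = 48.828 µV.
For a uniform distribution on [−LSB/2, +LSB/2], V_rms = LSB/√12 = 48.828 µV/3.4641 = 14.1 µV.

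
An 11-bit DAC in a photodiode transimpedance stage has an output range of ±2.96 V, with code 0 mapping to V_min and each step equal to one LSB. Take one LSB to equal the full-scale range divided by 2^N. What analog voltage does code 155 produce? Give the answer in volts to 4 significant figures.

Span: 2.96 V − (-2.96 V) = 5.92 V. LSB = 5.92 V / 2^11.
V_out = -2.96 + 155 × (5.92/2048) V
      = -2.96 + 0.448047 = -2.51195 V.

-2.512 V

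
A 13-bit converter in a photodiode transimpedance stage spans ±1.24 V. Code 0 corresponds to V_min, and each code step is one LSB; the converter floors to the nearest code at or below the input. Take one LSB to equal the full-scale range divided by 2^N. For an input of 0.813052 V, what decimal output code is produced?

Full-scale range = 1.24 V − (-1.24 V) = 2.48 V. LSB = 2.48 V / 2^13 ≈ 302.7 µV.
(V_in − V_min) × 2^13/range = (0.813052 − (-1.24)) × 8192/2.48 = 6781.694.
Floor → code = 6781.

6781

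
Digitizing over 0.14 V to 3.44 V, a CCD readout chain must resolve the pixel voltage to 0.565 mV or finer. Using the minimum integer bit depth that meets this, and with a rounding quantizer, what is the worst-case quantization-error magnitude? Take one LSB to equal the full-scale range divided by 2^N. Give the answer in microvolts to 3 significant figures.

201 µV

Span: 3.44 V − (0.14 V) = 3.3 V.
Levels needed ≥ 3.3/0.565 mV = 5841. 2^13 = 8192 suffices, so N_min = 13.
Step size = 3.3/8192 V = 402.83 µV.
Max error for round-to-nearest is LSB/2 = 201 µV.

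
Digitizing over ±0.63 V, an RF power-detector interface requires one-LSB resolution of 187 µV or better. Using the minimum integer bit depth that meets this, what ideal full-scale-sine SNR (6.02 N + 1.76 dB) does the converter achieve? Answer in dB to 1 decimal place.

80.0 dB

Full-scale range = 0.63 V − (-0.63 V) = 1.26 V.
Levels needed ≥ 1.26/187 µV = 6738. 2^13 = 8192 suffices, so N_min = 13.
Ideal SNR at N = 13: 6.02·13 + 1.76 = 80.0 dB.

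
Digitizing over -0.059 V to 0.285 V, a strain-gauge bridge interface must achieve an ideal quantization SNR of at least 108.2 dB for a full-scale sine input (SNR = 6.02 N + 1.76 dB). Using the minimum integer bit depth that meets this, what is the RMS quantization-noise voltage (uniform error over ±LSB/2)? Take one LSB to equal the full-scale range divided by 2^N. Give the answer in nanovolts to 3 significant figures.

379 nV

Range = 0.285 − (-0.059) = 0.344 V.
6.02 N + 1.76 ≥ 108.2 gives N ≥ 17.681, so the minimum integer is 18.
Step size = 0.344/262144 V = 1.3123 µV.
RMS noise = LSB/√12 = 379 nV.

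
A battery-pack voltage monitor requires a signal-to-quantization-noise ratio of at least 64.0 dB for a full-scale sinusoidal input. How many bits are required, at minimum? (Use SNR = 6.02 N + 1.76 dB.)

Required N = ⌈(64.0 − 1.76)/6.02⌉ = ⌈10.339⌉ = 11.

11 bits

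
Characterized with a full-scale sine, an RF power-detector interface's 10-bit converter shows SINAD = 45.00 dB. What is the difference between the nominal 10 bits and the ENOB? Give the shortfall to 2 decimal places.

2.82 bits

Effective bits = (45.00 − 1.76)/6.02 = 7.1827.
Lost resolution: 10 − 7.1827 = 2.8173 bits.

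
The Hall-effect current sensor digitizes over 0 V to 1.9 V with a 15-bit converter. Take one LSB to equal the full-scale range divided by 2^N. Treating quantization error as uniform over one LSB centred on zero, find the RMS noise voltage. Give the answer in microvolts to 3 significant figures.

V_FS = 1.9 V.
Step size = 1.9/32768 V = 57.983 µV.
V_rms = LSB/√12 = 57.983 µV / √12 = 16.7 µV.

16.7 µV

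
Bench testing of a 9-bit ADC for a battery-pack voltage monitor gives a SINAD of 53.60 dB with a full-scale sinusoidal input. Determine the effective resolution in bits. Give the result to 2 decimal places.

ENOB = (SINAD − 1.76) / 6.02 = (53.60 − 1.76) / 6.02 = 51.84 / 6.02 = 8.6113.

8.61 bits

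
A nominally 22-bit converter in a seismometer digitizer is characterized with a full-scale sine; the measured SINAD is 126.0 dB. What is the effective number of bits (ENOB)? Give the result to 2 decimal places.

Inverting SNR = 6.02 N + 1.76: N_eff = (126.0 − 1.76)/6.02 = 20.6379.

20.64 bits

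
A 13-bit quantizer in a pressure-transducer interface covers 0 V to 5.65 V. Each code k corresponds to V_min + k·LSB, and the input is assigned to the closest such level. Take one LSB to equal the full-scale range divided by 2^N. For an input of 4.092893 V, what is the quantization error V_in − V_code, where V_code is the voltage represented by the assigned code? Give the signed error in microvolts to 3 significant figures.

+229 µV

Full-scale range = 5.65 V. LSB = 5.65 V / 2^13 ≈ 0.6897 mV.
(4.092893 − (0)) / LSB = 4.092893 × 8192/5.65 = 5934.3326. Nearest integer: k = 5934.
Reconstructed level: 0 + 5934 × 5.65/8192 V = 4.092663574 V.
V_in − V_code = 4.092893 − (4.092663574) = +229 µV.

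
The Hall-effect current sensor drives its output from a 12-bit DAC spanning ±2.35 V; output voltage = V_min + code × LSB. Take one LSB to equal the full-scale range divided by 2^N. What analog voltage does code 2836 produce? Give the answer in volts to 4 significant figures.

0.9042 V

Full-scale range = 2.35 V − (-2.35 V) = 4.7 V. LSB = 4.7 V / 2^12.
V_out = V_min + code × LSB = -2.35 V + 2836 × 4.7 V / 4096
      = -2.35 V + 3.25420 V = 0.904199 V.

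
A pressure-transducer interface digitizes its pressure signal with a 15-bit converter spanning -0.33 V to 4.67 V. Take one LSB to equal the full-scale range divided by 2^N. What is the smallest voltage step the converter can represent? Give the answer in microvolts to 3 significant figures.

153 µV

The full-scale span is 4.67 − (-0.33) = 5 V.
There are 2^15 = 32768 steps.
Step size = 5/32768 V = 153 µV.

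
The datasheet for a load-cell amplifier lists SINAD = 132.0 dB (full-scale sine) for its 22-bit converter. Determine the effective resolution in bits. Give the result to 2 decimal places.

(132.0 − 1.76) / 6.02 = 130.24/6.02 = 21.6346 effective bits.

21.63 bits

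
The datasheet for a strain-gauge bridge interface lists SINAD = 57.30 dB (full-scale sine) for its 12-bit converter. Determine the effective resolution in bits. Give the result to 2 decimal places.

9.23 bits

ENOB = (57.30 − 1.76)/6.02 = 9.2259 bits.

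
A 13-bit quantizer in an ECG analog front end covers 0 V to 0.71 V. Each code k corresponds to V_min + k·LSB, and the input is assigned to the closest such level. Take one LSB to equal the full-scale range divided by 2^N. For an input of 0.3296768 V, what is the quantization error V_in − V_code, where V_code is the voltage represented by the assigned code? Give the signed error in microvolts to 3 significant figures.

−15.6 µV

Range is 0.71 V. LSB = 0.71 V / 2^13 ≈ 86.67 µV.
(V_in − V_min)/LSB = (0.3296768 − (0)) × 8192/0.71 = 3803.8202 → nearest code k = 3804.
V_code = V_min + k × range/2^13 = 0 + 3804 × 0.71/8192 = 0.3296923828 V.
V_in − V_code = 0.3296768 − (0.3296923828) = −15.6 µV.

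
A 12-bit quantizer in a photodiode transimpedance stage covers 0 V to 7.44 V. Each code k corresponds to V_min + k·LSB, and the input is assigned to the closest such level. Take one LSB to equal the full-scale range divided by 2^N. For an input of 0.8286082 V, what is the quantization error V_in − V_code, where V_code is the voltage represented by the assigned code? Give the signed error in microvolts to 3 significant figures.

+327 µV

Full-scale range = 7.44 V. LSB = 7.44 V / 2^12 ≈ 1.816 mV.
Position in LSBs: (0.8286082 − (0)) × 4096/7.44 = 456.1800; rounding gives k = 456.
V_code = V_min + k × range/2^12 = 0 + 456 × 7.44/4096 = 0.8282812500 V.
e = 0.8286082 − (0.8282812500) = +327 µV.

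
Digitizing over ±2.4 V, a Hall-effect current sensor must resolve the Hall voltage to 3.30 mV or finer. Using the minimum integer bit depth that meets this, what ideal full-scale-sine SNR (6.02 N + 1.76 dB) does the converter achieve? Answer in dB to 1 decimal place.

68.0 dB

Span: 2.4 V − (-2.4 V) = 4.8 V.
Levels needed ≥ 4.8/3.30 mV = 1455. 2^11 = 2048 suffices, so N_min = 11.
Ideal SNR at N = 11: 6.02·11 + 1.76 = 68.0 dB.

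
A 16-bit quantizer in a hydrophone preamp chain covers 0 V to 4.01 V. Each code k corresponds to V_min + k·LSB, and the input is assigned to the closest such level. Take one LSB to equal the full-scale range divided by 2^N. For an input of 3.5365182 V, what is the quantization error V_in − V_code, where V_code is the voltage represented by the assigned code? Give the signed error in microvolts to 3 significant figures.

Range is 4.01 V. LSB = 4.01 V / 2^16 ≈ 61.19 µV.
Position in LSBs: (3.5365182 − (0)) × 65536/4.01 = 57797.8196; rounding gives k = 57798.
V_code = V_min + k × range/2^16 = 0 + 57798 × 4.01/65536 = 3.5365292358 V.
e = 3.5365182 − (3.5365292358) = −11.0 µV.

−11.0 µV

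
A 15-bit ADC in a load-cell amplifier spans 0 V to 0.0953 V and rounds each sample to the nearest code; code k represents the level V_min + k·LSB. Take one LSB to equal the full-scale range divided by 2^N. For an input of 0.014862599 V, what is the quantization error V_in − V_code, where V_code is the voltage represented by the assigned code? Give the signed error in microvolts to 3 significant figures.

+1.06 µV

Span = 0.0953 V. LSB = 0.0953 V / 2^15 ≈ 2.908 µV.
Position in LSBs: (0.014862599 − (0)) × 32768/0.0953 = 5110.3635; rounding gives k = 5110.
V_code = V_min + k × range/2^15 = 0 + 5110 × 0.0953/32768 = 0.014861541748 V.
V_in − V_code = 0.014862599 − (0.014861541748) = +1.06 µV.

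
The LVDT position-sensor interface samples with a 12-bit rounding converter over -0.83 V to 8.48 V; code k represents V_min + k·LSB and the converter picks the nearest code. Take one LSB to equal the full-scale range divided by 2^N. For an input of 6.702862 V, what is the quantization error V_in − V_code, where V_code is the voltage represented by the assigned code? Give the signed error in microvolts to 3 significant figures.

+308 µV

Range = 8.48 − (-0.83) = 9.31 V. LSB = 9.31 V / 2^12 ≈ 2.273 mV.
Position in LSBs: (6.702862 − (-0.83)) × 4096/9.31 = 3314.1356; rounding gives k = 3314.
Reconstructed level: -0.83 + 3314 × 9.31/4096 V = 6.702553711 V.
e = 6.702862 − (6.702553711) = +308 µV.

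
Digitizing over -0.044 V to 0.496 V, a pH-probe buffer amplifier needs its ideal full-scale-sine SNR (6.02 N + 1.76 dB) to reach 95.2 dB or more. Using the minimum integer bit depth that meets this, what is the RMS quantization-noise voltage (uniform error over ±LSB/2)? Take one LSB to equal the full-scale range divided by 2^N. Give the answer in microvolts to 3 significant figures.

2.38 µV

The full-scale span is 0.496 − (-0.044) = 0.54 V.
N ≥ (95.2 − 1.76)/6.02 = 15.522 → N_min = 16.
LSB = 0.54 V / 2^16 = 8.2397 µV.
V_rms = LSB/√12 = 2.38 µV.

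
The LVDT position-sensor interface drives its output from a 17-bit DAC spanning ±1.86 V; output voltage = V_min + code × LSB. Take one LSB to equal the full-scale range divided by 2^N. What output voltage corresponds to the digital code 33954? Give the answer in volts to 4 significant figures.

Full-scale range = 1.86 V − (-1.86 V) = 3.72 V. LSB = 3.72 V / 2^17.
Output = V_min + (33954/131072) × range = -1.86 + 0.259048 × 3.72 V
      = -1.86 V + 0.963660 V = -0.896340 V.

-0.8963 V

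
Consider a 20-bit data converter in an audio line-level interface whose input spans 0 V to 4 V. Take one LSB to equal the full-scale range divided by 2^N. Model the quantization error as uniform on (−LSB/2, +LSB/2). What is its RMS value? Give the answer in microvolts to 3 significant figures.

V_FS = 4 V.
LSB = 4 V ÷ 2^20 = 4/1048576 V = 3.8147 µV.
V_rms = LSB/√12 = 3.8147 µV / √12 = 1.10 µV.

1.10 µV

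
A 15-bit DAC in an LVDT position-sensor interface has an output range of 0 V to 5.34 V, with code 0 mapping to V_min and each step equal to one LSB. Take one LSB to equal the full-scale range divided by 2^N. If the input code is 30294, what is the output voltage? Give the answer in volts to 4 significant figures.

4.937 V

Full-scale range = 5.34 V. LSB = 5.34 V / 2^15.
Output = V_min + (30294/32768) × range = 0 + 0.924500 × 5.34 V
      = 0 V + 4.93683 V = 4.93683 V.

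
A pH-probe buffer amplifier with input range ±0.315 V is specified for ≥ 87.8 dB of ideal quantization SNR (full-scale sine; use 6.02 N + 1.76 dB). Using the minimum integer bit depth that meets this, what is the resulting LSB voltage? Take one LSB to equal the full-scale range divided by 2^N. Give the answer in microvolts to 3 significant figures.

Full-scale range = 0.315 V − (-0.315 V) = 0.63 V.
Solving 6.02 N ≥ 87.8 − 1.76: N ≥ 14.292. Round up → N = 15.
LSB = 0.63 V ÷ 2^15 = 0.63/32768 V = 19.2 µV.

19.2 µV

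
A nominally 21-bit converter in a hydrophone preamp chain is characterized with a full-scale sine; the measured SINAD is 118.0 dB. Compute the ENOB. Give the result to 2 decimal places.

19.31 bits

ENOB = (SINAD − 1.76) / 6.02 = (118.0 − 1.76) / 6.02 = 116.24 / 6.02 = 19.3090.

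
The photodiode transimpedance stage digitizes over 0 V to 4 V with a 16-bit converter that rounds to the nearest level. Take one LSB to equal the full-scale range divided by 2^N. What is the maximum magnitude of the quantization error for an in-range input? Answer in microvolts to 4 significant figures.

30.52 µV

Full-scale range = 4 V.
LSB = 4 V ÷ 2^16 = 4/65536 V = 61.0352 µV.
A rounding quantizer has |error| ≤ LSB/2 = 30.52 µV.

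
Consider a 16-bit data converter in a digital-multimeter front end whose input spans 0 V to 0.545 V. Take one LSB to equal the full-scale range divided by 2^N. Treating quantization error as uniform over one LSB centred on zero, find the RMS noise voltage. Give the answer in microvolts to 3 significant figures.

2.40 µV

Span = 0.545 V.
Step size = 0.545/65536 V = 8.3160 µV.
σ_q = LSB/√12 = 8.3160 µV/3.4641 = 2.40 µV.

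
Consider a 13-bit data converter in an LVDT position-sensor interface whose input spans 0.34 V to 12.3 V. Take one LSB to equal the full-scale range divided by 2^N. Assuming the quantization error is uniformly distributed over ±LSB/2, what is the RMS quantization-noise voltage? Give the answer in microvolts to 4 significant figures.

Span: 12.3 V − (0.34 V) = 11.96 V.
LSB = 11.96 V / 2^13 = 1.45996 mV.
RMS of a uniform error over width LSB is LSB/√12 = 421.5 µV.

421.5 µV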